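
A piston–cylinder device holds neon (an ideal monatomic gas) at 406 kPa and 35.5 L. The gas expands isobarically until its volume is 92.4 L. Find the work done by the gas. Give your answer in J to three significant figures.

W ≈ 23100 J

Isobaric: W = P ΔV.
W = (406 kPa)(92.4 − 35.5 L) = (406)(56.9) = 23101 J.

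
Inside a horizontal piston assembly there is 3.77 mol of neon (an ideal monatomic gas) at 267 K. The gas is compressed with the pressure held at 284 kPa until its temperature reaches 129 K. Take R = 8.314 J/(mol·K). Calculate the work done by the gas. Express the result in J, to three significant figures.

W ≈ -4330 J

Isobaric: W = P ΔV = nR ΔT.
W = (3.77)(8.314)(129 − 267) = -4325 J.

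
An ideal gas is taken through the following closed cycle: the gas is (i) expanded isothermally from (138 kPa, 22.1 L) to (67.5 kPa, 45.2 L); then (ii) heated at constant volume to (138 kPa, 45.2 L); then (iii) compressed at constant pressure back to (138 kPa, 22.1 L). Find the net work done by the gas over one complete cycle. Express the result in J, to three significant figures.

Leg (i): W = PᵢVᵢ ln(V_f/Vᵢ) = (3050) ln(45.2/22.1) = 2182 J.
Leg (ii): W = 0.
Leg (iii): W = PΔV = (138)(22.1 − 45.2) = -3188 J.
W_net = 2182 − 3188 = -1006 J.

W_net ≈ -1010 J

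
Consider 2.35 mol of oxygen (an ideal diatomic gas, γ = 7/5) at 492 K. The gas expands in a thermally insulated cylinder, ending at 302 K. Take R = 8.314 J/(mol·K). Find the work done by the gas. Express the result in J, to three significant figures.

Adiabatic ⇒ Q = 0, so W_by = −ΔU = nCᵥ(T₁ − T₂).
Cᵥ = 5R/2 = 20.79 J/(mol·K).
W = (2.35)(20.79)(492 − 302) = 9281 J.

W ≈ 9280 J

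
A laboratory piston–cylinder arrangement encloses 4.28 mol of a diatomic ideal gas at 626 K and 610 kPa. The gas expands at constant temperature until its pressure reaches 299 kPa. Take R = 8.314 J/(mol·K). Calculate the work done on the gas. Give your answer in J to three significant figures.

Isothermal process: W = nRT ln(V₂/V₁) = nRT ln(P₁/P₂).
W = (4.28)(8.314)(626) × ln(610/299)
  = 22276 × ln(2.04) = 22276 × 0.713
W_by_gas = 15883 J; work on gas = −W_by = -15883 J.

W ≈ -15900 J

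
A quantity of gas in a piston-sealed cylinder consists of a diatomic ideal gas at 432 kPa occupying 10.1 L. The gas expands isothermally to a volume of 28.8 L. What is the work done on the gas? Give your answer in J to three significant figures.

Isothermal: W = nRT ln(V₂/V₁) = P₁V₁ ln(V₂/V₁).
P₁V₁ = (432 kPa)(10.1 L) = 4363 J.
W = 4363 × ln(28.8/10.1) = 4363 × 1.048
W_by_gas = 4572 J; work on gas = −W_by = -4572 J.

W ≈ -4570 J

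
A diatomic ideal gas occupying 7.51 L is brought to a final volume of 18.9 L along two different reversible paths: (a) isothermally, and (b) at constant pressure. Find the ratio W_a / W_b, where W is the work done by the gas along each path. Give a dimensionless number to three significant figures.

Path (a) isothermal: W = P₁V₁ ln(V₂/V₁) → W_a/(P₁V₁) = 0.9229.
Path (b) isobaric: W = P₁(V₂ − V₁) → W_b/(P₁V₁) = 1.517.
W_a / W_b = 0.9229 / 1.517 = 0.6085.

W_a / W_b ≈ 0.609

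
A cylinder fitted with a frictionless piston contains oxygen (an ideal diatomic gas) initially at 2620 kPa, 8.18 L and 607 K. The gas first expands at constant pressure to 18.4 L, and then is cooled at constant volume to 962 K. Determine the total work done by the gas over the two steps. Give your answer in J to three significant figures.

Step 1 (isobaric): W = PΔV = (2620 kPa)(18.4 − 8.18 L) = 26776 J.
Step 2 (isochoric): W = 0 (constant volume).
W_total = 26776 + 0 = 26776 J.

W_total ≈ 26800 J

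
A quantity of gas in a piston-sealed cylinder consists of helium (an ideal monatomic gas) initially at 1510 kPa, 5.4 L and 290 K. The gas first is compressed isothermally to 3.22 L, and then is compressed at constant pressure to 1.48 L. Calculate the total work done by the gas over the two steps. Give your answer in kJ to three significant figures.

Step 1 (isothermal): W = P₁V₁ ln(V₂/V₁) = (8154) ln(3.22/5.4) = -4216 J.
After step 1: P = 2532 kPa, V = 3.22 L, T = 290 K.
Step 2 (isobaric): W = PΔV = (2532 kPa)(1.48 − 3.22 L) = -4406 J.
W_total = -4216 − 4406 = -8622 J.

W_total ≈ -8.62 kJ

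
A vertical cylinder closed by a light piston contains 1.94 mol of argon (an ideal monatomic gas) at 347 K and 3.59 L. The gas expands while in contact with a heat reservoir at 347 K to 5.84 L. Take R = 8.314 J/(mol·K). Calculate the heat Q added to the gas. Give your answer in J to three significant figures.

Q ≈ 2720 J

Isothermal ⇒ ΔU = 0, so Q = W = nRT ln(V₂/V₁).
Q = (1.94)(8.314)(347) ln(5.84/3.59) = 5597 × 0.4866 = 2723 J.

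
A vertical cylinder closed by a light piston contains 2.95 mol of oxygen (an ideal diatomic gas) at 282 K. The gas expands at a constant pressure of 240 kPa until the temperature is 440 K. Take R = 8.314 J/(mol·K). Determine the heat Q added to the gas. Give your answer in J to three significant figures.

Q ≈ 13600 J

Isobaric: W = nRΔT = (2.95)(8.314)(158) = 3875 J.
ΔU = nCᵥΔT with Cᵥ = 5R/2: ΔU = (2.95)(20.79)(158) = 9688 J.
Q = ΔU + W = 9688 + 3875 = 13563 J.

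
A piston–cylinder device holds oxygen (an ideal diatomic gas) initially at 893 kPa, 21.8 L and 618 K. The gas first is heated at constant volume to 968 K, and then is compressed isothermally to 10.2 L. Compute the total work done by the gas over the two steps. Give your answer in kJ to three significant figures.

Step 1 (isochoric): W = 0 (constant volume).
After step 1: P = 1399 kPa (V unchanged).
Step 2 (isothermal): W = P₁V₁ ln(V₂/V₁) = (30493) ln(10.2/21.8) = -23160 J.
W_total = 0 − 23160 = -23160 J.

W_total ≈ -23.2 kJ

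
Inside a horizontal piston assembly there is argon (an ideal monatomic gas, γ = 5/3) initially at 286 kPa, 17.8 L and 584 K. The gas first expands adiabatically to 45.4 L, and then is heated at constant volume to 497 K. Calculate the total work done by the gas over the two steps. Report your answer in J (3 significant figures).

Step 1 (adiabatic): W = (P₁V₁ − P₂V₂)/(γ−1) = (5091 − 2727)/0.667 = 3546 J.
Step 2 (isochoric): W = 0 (constant volume).
W_total = 3546 + 0 = 3546 J.

W_total ≈ 3550 J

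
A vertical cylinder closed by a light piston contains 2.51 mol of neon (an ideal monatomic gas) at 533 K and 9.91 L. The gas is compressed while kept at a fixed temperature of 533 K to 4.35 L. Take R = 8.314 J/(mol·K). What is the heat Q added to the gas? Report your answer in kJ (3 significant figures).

Isothermal ⇒ ΔU = 0, so Q = W = nRT ln(V₂/V₁).
Q = (2.51)(8.314)(533) ln(4.35/9.91) = 11123 × -0.8234 = -9158 J.

Q ≈ -9.16 kJ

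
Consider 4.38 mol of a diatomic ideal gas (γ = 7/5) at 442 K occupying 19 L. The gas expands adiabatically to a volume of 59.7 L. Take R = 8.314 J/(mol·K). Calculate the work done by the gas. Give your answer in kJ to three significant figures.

W ≈ 14.8 kJ

Adiabatic: TV^(γ−1) = const with γ = 7/5.
T₂ = T₁ (V₁/V₂)^(γ−1) = 442 × (19/59.7)^0.4 = 442 × 0.6326 = 279.6 K.
W_by = nCᵥ(T₁ − T₂) = (4.38)(20.79)(442 − 279.6) = 14785 J.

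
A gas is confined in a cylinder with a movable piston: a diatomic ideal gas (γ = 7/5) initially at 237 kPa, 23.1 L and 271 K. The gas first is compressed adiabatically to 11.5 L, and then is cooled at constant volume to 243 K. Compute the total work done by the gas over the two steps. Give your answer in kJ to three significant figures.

Step 1 (adiabatic): W = (P₁V₁ − P₂V₂)/(γ−1) = (5475 − 7236)/0.4 = -4404 J.
Step 2 (isochoric): W = 0 (constant volume).
W_total = -4404 + 0 = -4404 J.

W_total ≈ -4.40 kJ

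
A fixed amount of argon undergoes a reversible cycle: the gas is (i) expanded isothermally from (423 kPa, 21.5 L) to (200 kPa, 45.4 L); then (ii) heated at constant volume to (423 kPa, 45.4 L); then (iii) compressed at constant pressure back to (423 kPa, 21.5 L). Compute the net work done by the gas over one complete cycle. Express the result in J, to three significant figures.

Leg (i): W = PᵢVᵢ ln(V_f/Vᵢ) = (9094) ln(45.4/21.5) = 6798 J.
Leg (ii): W = 0.
Leg (iii): W = PΔV = (423)(21.5 − 45.4) = -10110 J.
W_net = 6798 − 10110 = -3312 J.

W_net ≈ -3310 J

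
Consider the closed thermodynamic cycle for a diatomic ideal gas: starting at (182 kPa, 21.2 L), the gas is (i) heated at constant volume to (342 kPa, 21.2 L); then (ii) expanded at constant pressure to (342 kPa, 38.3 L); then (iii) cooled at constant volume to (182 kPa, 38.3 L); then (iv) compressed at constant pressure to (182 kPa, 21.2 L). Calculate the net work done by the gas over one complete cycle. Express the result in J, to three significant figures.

Constant-volume legs do no work.
W(ii) = (342)(38.3 − 21.2) = 5848 J; W(iv) = (182)(21.2 − 38.3) = -3112 J.
W_net = 5848 − 3112 = 2736 J (the clockwise enclosed area).

W_net ≈ 2740 J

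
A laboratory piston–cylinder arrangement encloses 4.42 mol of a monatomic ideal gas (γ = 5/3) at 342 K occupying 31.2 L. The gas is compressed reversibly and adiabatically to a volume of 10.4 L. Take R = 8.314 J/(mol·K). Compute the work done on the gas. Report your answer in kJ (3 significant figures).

Adiabatic: TV^(γ−1) = const with γ = 5/3.
T₂ = T₁ (V₁/V₂)^(γ−1) = 342 × (31.2/10.4)^0.667 = 342 × 2.08 = 711.4 K.
W_by = nCᵥ(T₁ − T₂) = (4.42)(12.47)(342 − 711.4) = -20361 J.
Work on gas = −W_by = 20361 J.

W ≈ 20.4 kJ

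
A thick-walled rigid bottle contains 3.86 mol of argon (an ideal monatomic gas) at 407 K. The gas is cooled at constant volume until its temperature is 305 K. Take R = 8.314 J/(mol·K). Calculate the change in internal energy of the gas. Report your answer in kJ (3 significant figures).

Constant volume ⇒ W = 0, so Q = ΔU = nCᵥΔT with Cᵥ = 3R/2 = 12.47 J/(mol·K).
ΔU = (3.86)(12.47)(305 − 407) = -4910 J.

ΔU ≈ -4.91 kJ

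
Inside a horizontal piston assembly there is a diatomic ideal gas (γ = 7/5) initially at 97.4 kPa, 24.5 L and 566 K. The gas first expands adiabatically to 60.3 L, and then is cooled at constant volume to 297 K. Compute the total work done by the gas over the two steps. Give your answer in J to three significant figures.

Step 1 (adiabatic): W = (P₁V₁ − P₂V₂)/(γ−1) = (2386 − 1664)/0.4 = 1805 J.
Step 2 (isochoric): W = 0 (constant volume).
W_total = 1805 + 0 = 1805 J.

W_total ≈ 1800 J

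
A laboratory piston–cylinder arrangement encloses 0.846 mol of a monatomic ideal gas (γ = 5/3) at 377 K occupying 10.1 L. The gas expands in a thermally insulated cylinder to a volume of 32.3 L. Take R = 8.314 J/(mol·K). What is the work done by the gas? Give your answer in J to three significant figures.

W ≈ 2150 J

Adiabatic: TV^(γ−1) = const with γ = 5/3.
T₂ = T₁ (V₁/V₂)^(γ−1) = 377 × (10.1/32.3)^0.667 = 377 × 0.4607 = 173.7 K.
W_by = nCᵥ(T₁ − T₂) = (0.846)(12.47)(377 − 173.7) = 2145 J.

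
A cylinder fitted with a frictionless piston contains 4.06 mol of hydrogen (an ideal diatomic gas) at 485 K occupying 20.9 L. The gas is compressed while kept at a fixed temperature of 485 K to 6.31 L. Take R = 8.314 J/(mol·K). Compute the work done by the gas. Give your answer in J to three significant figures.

Isothermal: W = nRT ln(V₂/V₁).
W = (4.06)(8.314)(485) × ln(6.31/20.9)
  = 16371 × -1.198
W_by_gas = -19606 J.

W ≈ -19600 J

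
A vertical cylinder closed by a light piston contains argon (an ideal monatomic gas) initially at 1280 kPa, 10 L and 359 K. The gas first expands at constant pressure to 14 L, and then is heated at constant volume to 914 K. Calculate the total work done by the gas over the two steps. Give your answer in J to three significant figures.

Step 1 (isobaric): W = PΔV = (1280 kPa)(14 − 10 L) = 5120 J.
Step 2 (isochoric): W = 0 (constant volume).
W_total = 5120 + 0 = 5120 J.

W_total ≈ 5120 J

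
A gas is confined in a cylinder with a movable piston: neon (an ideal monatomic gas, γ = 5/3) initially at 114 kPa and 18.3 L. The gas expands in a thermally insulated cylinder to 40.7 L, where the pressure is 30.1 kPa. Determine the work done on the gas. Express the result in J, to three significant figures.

Adiabatic: W = (P₁V₁ − P₂V₂)/(γ − 1) with γ = 5/3.
P₁V₁ = 2086 J, P₂V₂ = 1225 J.
W = (2086 − 1225) / 0.6667 = 1292 J.
Work on gas = −W_by = -1292 J.

W ≈ -1290 J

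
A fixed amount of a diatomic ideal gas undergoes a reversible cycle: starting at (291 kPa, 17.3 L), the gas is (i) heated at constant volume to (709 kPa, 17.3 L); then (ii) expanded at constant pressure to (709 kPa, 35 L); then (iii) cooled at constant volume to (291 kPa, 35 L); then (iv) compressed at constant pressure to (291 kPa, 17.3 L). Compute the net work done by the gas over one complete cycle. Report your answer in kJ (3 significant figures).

W_net ≈ 7.40 kJ

Constant-volume legs do no work.
W(ii) = (709)(35 − 17.3) = 12549 J; W(iv) = (291)(17.3 − 35) = -5151 J.
W_net = 12549 − 5151 = 7399 J (the clockwise enclosed area).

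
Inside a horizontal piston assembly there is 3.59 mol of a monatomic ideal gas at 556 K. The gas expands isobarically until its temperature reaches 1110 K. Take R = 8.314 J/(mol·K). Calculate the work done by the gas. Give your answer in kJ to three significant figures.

Isobaric: W = P ΔV = nR ΔT.
W = (3.59)(8.314)(1110 − 556) = 16535 J.

W ≈ 16.5 kJ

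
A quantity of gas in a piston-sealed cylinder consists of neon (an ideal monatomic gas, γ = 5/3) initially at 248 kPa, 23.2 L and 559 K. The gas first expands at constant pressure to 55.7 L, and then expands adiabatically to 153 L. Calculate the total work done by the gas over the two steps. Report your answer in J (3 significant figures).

Step 1 (isobaric): W = PΔV = (248 kPa)(55.7 − 23.2 L) = 8060 J.
After step 1: P = 248 kPa, V = 55.7 L, T = 1342 K.
Step 2 (adiabatic): W = (P₁V₁ − P₂V₂)/(γ−1) = (13814 − 7043)/0.667 = 10156 J.
W_total = 8060 + 10156 = 18216 J.

W_total ≈ 18200 J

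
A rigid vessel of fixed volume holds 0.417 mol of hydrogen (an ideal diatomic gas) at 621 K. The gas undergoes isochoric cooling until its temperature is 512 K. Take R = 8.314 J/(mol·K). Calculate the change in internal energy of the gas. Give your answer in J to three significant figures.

ΔU ≈ -945 J

Constant volume ⇒ W = 0, so Q = ΔU = nCᵥΔT with Cᵥ = 5R/2 = 20.79 J/(mol·K).
ΔU = (0.417)(20.79)(512 − 621) = -944.7 J.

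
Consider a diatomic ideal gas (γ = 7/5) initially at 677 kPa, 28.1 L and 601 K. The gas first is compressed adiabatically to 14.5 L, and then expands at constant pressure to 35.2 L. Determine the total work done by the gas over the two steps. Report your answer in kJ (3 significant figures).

W_total ≈ 21.0 kJ

Step 1 (adiabatic): W = (P₁V₁ − P₂V₂)/(γ−1) = (19024 − 24787)/0.4 = -14409 J.
After step 1: P = 1709 kPa, V = 14.5 L, T = 783.1 K.
Step 2 (isobaric): W = PΔV = (1709 kPa)(35.2 − 14.5 L) = 35386 J.
W_total = -14409 + 35386 = 20977 J.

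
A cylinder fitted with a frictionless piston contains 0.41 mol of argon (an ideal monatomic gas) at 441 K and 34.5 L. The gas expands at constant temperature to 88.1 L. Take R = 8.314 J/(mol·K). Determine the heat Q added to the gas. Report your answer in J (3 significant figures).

Isothermal ⇒ ΔU = 0, so Q = W = nRT ln(V₂/V₁).
Q = (0.41)(8.314)(441) ln(88.1/34.5) = 1503 × 0.9375 = 1409 J.

Q ≈ 1410 J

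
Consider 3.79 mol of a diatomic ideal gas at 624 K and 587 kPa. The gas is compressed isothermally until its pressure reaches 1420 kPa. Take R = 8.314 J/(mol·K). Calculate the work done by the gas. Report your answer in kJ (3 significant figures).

Isothermal process: W = nRT ln(V₂/V₁) = nRT ln(P₁/P₂).
W = (3.79)(8.314)(624) × ln(587/1420)
  = 19662 × ln(0.4134) = 19662 × -0.8834
W_by_gas = -17369 J.

W ≈ -17.4 kJ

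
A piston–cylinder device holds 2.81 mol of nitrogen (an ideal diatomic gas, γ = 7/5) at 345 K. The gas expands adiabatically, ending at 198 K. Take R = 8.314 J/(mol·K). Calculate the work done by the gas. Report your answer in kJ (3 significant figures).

W ≈ 8.59 kJ

Adiabatic ⇒ Q = 0, so W_by = −ΔU = nCᵥ(T₁ − T₂).
Cᵥ = 5R/2 = 20.79 J/(mol·K).
W = (2.81)(20.79)(345 − 198) = 8586 J.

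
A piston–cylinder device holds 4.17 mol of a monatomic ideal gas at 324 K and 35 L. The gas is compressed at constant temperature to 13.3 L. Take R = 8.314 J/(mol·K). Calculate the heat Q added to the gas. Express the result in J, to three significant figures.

Q ≈ -10900 J

Isothermal ⇒ ΔU = 0, so Q = W = nRT ln(V₂/V₁).
Q = (4.17)(8.314)(324) ln(13.3/35) = 11233 × -0.9676 = -10869 J.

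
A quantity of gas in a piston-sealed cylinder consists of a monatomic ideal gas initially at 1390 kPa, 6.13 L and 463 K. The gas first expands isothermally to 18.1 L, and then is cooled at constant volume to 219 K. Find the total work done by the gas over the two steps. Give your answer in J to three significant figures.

W_total ≈ 9230 J

Step 1 (isothermal): W = P₁V₁ ln(V₂/V₁) = (8521) ln(18.1/6.13) = 9226 J.
Step 2 (isochoric): W = 0 (constant volume).
W_total = 9226 + 0 = 9226 J.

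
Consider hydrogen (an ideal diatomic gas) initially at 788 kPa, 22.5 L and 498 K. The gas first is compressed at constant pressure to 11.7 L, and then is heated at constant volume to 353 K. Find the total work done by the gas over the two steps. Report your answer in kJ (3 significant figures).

Step 1 (isobaric): W = PΔV = (788 kPa)(11.7 − 22.5 L) = -8510 J.
Step 2 (isochoric): W = 0 (constant volume).
W_total = -8510 + 0 = -8510 J.

W_total ≈ -8.51 kJ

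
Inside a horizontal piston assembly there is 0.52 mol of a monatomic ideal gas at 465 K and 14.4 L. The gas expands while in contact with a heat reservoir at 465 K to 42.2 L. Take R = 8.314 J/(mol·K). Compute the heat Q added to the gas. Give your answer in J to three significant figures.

Isothermal ⇒ ΔU = 0, so Q = W = nRT ln(V₂/V₁).
Q = (0.52)(8.314)(465) ln(42.2/14.4) = 2010 × 1.075 = 2161 J.

Q ≈ 2160 J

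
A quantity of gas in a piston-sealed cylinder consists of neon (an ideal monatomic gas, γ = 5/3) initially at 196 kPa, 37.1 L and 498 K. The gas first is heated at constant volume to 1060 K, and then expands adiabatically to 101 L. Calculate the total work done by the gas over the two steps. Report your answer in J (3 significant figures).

W_total ≈ 11300 J

Step 1 (isochoric): W = 0 (constant volume).
After step 1: P = 417.2 kPa (V unchanged).
Step 2 (adiabatic): W = (P₁V₁ − P₂V₂)/(γ−1) = (15478 − 7939)/0.667 = 11309 J.
W_total = 0 + 11309 = 11309 J.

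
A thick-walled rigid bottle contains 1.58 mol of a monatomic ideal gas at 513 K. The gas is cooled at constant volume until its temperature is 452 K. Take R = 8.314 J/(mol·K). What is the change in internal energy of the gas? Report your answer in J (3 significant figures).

Constant volume ⇒ W = 0, so Q = ΔU = nCᵥΔT with Cᵥ = 3R/2 = 12.47 J/(mol·K).
ΔU = (1.58)(12.47)(452 − 513) = -1202 J.

ΔU ≈ -1200 J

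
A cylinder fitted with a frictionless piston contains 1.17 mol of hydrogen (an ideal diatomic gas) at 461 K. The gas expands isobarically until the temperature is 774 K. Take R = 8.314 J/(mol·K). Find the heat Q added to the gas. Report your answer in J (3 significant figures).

Isobaric: W = nRΔT = (1.17)(8.314)(313) = 3045 J.
ΔU = nCᵥΔT with Cᵥ = 5R/2: ΔU = (1.17)(20.79)(313) = 7612 J.
Q = ΔU + W = 7612 + 3045 = 10656 J.

Q ≈ 10700 J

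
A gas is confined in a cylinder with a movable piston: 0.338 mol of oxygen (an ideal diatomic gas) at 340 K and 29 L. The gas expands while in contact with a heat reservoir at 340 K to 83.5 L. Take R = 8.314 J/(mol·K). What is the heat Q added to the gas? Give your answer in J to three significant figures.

Isothermal ⇒ ΔU = 0, so Q = W = nRT ln(V₂/V₁).
Q = (0.338)(8.314)(340) ln(83.5/29) = 955.4 × 1.058 = 1010 J.

Q ≈ 1010 J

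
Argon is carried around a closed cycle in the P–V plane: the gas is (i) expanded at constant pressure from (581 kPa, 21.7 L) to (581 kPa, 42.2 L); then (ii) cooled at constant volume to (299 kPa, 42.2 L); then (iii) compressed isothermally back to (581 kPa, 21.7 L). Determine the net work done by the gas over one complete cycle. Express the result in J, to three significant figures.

Leg (i): W = PΔV = (581)(42.2 − 21.7) = 11911 J.
Leg (ii): W = 0.
Leg (iii): W = PᵢVᵢ ln(V_f/Vᵢ) = (12618) ln(21.7/42.2) = -8392 J.
W_net = 11911 − 8392 = 3518 J.

W_net ≈ 3520 J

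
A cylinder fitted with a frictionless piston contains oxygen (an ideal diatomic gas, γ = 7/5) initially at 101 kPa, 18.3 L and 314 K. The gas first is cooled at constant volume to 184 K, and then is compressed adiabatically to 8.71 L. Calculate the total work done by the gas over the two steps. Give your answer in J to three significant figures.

W_total ≈ -936 J

Step 1 (isochoric): W = 0 (constant volume).
After step 1: P = 59.18 kPa (V unchanged).
Step 2 (adiabatic): W = (P₁V₁ − P₂V₂)/(γ−1) = (1083 − 1458)/0.4 = -936.3 J.
W_total = 0 − 936.3 = -936.3 J.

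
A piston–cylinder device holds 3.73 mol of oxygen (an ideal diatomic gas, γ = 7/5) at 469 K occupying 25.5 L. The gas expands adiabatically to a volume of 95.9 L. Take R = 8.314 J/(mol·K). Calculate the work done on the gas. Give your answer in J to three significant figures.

Adiabatic: TV^(γ−1) = const with γ = 7/5.
T₂ = T₁ (V₁/V₂)^(γ−1) = 469 × (25.5/95.9)^0.4 = 469 × 0.5887 = 276.1 K.
W_by = nCᵥ(T₁ − T₂) = (3.73)(20.79)(469 − 276.1) = 14955 J.
Work on gas = −W_by = -14955 J.

W ≈ -15000 J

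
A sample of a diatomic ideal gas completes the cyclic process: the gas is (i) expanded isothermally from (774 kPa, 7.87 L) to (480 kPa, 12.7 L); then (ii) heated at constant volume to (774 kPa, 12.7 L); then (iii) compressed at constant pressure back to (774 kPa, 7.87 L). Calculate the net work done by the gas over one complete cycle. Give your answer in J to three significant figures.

Leg (i): W = PᵢVᵢ ln(V_f/Vᵢ) = (6091) ln(12.7/7.87) = 2915 J.
Leg (ii): W = 0.
Leg (iii): W = PΔV = (774)(7.87 − 12.7) = -3738 J.
W_net = 2915 − 3738 = -823.4 J.

W_net ≈ -823 J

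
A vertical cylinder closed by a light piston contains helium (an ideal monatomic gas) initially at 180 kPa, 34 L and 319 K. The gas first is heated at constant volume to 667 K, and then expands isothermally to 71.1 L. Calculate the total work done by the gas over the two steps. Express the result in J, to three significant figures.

W_total ≈ 9440 J

Step 1 (isochoric): W = 0 (constant volume).
After step 1: P = 376.4 kPa (V unchanged).
Step 2 (isothermal): W = P₁V₁ ln(V₂/V₁) = (12796) ln(71.1/34) = 9440 J.
W_total = 0 + 9440 = 9440 J.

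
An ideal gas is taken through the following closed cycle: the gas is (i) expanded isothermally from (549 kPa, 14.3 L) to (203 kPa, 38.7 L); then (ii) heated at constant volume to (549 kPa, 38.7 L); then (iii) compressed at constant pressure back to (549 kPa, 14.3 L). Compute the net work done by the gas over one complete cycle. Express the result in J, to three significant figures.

Leg (i): W = PᵢVᵢ ln(V_f/Vᵢ) = (7851) ln(38.7/14.3) = 7816 J.
Leg (ii): W = 0.
Leg (iii): W = PΔV = (549)(14.3 − 38.7) = -13396 J.
W_net = 7816 − 13396 = -5580 J.

W_net ≈ -5580 J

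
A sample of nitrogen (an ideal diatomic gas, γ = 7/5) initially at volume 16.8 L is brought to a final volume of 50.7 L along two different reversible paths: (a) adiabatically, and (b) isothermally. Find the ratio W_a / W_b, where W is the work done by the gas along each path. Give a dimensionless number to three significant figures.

Path (a) adiabatic: W = P₁V₁(1 − (V₁/V₂)^(γ−1))/(γ−1) → W_a/(P₁V₁) = 0.8928.
Path (b) isothermal: W = P₁V₁ ln(V₂/V₁) → W_b/(P₁V₁) = 1.105.
W_a / W_b = 0.8928 / 1.105 = 0.8083.

W_a / W_b ≈ 0.808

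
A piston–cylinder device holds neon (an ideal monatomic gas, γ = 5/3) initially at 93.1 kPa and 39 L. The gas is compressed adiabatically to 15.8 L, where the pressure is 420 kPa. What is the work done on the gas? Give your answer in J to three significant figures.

W ≈ 4510 J

Adiabatic: W = (P₁V₁ − P₂V₂)/(γ − 1) with γ = 5/3.
P₁V₁ = 3631 J, P₂V₂ = 6636 J.
W = (3631 − 6636) / 0.6667 = -4508 J.
Work on gas = −W_by = 4508 J.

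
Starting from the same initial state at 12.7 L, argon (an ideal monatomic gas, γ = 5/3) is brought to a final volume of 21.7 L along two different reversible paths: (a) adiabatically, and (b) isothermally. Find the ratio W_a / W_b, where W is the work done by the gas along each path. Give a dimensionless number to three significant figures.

Path (a) adiabatic: W = P₁V₁(1 − (V₁/V₂)^(γ−1))/(γ−1) → W_a/(P₁V₁) = 0.4505.
Path (b) isothermal: W = P₁V₁ ln(V₂/V₁) → W_b/(P₁V₁) = 0.5357.
W_a / W_b = 0.4505 / 0.5357 = 0.8409.

W_a / W_b ≈ 0.841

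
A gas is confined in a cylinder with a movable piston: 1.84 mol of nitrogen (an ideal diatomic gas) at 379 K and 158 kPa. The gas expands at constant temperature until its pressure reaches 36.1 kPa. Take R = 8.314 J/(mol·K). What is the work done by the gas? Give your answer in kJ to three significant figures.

W ≈ 8.56 kJ

Isothermal process: W = nRT ln(V₂/V₁) = nRT ln(P₁/P₂).
W = (1.84)(8.314)(379) × ln(158/36.1)
  = 5798 × ln(4.377) = 5798 × 1.476
W_by_gas = 8559 J.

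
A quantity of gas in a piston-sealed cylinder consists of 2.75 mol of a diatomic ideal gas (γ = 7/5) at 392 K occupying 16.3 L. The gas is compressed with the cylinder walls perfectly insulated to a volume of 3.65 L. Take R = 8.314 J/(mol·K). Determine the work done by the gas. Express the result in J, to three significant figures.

W ≈ -18400 J

Adiabatic: TV^(γ−1) = const with γ = 7/5.
T₂ = T₁ (V₁/V₂)^(γ−1) = 392 × (16.3/3.65)^0.4 = 392 × 1.82 = 713.3 K.
W_by = nCᵥ(T₁ − T₂) = (2.75)(20.79)(392 − 713.3) = -18362 J.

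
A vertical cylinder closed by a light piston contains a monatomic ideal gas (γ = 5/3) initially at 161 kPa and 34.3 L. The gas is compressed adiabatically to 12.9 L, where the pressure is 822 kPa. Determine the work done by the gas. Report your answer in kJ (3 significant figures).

Adiabatic: W = (P₁V₁ − P₂V₂)/(γ − 1) with γ = 5/3.
P₁V₁ = 5522 J, P₂V₂ = 10604 J.
W = (5522 − 10604) / 0.6667 = -7622 J.

W ≈ -7.62 kJ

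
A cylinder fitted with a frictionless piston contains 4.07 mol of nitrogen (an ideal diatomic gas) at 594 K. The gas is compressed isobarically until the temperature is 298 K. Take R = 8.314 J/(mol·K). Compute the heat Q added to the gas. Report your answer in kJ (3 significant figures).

Isobaric: W = nRΔT = (4.07)(8.314)(-296) = -10016 J.
ΔU = nCᵥΔT with Cᵥ = 5R/2: ΔU = (4.07)(20.79)(-296) = -25040 J.
Q = ΔU + W = -25040 − 10016 = -35056 J.

Q ≈ -35.1 kJ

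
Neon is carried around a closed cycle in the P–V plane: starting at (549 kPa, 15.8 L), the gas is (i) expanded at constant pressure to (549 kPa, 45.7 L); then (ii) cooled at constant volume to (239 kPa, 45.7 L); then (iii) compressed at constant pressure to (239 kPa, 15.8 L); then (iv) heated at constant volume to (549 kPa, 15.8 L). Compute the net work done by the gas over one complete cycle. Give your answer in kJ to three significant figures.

Constant-volume legs do no work.
W(i) = (549)(45.7 − 15.8) = 16415 J; W(iii) = (239)(15.8 − 45.7) = -7146 J.
W_net = 16415 − 7146 = 9269 J (the clockwise enclosed area).

W_net ≈ 9.27 kJ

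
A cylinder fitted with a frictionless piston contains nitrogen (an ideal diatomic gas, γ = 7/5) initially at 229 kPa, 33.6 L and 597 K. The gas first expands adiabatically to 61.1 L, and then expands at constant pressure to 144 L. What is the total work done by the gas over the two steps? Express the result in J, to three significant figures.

W_total ≈ 12300 J

Step 1 (adiabatic): W = (P₁V₁ − P₂V₂)/(γ−1) = (7694 − 6058)/0.4 = 4092 J.
After step 1: P = 99.14 kPa, V = 61.1 L, T = 470 K.
Step 2 (isobaric): W = PΔV = (99.14 kPa)(144 − 61.1 L) = 8219 J.
W_total = 4092 + 8219 = 12311 J.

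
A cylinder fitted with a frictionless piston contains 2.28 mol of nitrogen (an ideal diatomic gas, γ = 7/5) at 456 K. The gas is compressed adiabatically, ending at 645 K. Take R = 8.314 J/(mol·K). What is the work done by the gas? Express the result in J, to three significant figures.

Adiabatic ⇒ Q = 0, so W_by = −ΔU = nCᵥ(T₁ − T₂).
Cᵥ = 5R/2 = 20.79 J/(mol·K).
W = (2.28)(20.79)(456 − 645) = -8957 J.

W ≈ -8960 J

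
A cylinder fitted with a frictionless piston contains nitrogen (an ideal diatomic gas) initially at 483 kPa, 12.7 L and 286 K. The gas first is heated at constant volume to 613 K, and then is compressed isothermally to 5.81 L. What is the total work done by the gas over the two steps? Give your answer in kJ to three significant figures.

Step 1 (isochoric): W = 0 (constant volume).
After step 1: P = 1035 kPa (V unchanged).
Step 2 (isothermal): W = P₁V₁ ln(V₂/V₁) = (13148) ln(5.81/12.7) = -10282 J.
W_total = 0 − 10282 = -10282 J.

W_total ≈ -10.3 kJ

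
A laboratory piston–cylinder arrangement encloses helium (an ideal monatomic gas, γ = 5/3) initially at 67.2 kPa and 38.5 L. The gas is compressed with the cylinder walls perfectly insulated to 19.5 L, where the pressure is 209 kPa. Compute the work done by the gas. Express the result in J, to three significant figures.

Adiabatic: W = (P₁V₁ − P₂V₂)/(γ − 1) with γ = 5/3.
P₁V₁ = 2587 J, P₂V₂ = 4076 J.
W = (2587 − 4076) / 0.6667 = -2232 J.

W ≈ -2230 J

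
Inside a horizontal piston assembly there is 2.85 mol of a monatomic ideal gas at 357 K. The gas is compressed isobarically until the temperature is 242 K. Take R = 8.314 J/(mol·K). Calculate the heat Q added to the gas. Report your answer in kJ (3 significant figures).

Q ≈ -6.81 kJ

Isobaric: W = nRΔT = (2.85)(8.314)(-115) = -2725 J.
ΔU = nCᵥΔT with Cᵥ = 3R/2: ΔU = (2.85)(12.47)(-115) = -4087 J.
Q = ΔU + W = -4087 − 2725 = -6812 J.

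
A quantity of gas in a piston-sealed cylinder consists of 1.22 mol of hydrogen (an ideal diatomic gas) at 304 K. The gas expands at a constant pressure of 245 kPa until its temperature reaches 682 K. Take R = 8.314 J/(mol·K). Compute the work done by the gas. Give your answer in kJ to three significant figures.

W ≈ 3.83 kJ

Isobaric: W = P ΔV = nR ΔT.
W = (1.22)(8.314)(682 − 304) = 3834 J.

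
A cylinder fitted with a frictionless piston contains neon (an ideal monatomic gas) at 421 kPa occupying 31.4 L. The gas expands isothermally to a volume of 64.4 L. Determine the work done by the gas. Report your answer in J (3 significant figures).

W ≈ 9500 J

Isothermal: W = nRT ln(V₂/V₁) = P₁V₁ ln(V₂/V₁).
P₁V₁ = (421 kPa)(31.4 L) = 13219 J.
W = 13219 × ln(64.4/31.4) = 13219 × 0.7183
W_by_gas = 9496 J.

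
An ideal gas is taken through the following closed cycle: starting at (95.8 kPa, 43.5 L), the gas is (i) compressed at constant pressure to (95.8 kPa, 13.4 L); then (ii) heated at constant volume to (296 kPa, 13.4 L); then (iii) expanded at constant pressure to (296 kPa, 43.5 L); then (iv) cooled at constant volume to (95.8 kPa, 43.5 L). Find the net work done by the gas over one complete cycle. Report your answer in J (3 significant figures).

W_net ≈ 6030 J

Constant-volume legs do no work.
W(i) = (95.8)(13.4 − 43.5) = -2884 J; W(iii) = (296)(43.5 − 13.4) = 8910 J.
W_net = -2884 + 8910 = 6026 J (the clockwise enclosed area).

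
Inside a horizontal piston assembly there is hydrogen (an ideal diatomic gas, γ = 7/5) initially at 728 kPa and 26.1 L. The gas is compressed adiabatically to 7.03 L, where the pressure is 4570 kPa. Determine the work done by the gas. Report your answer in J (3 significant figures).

W ≈ -32800 J

Adiabatic: W = (P₁V₁ − P₂V₂)/(γ − 1) with γ = 7/5.
P₁V₁ = 19001 J, P₂V₂ = 32127 J.
W = (19001 − 32127) / 0.4 = -32816 J.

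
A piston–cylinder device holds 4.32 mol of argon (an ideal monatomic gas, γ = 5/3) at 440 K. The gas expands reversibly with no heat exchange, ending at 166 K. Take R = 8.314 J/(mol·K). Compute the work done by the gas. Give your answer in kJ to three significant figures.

Adiabatic ⇒ Q = 0, so W_by = −ΔU = nCᵥ(T₁ − T₂).
Cᵥ = 3R/2 = 12.47 J/(mol·K).
W = (4.32)(12.47)(440 − 166) = 14762 J.

W ≈ 14.8 kJ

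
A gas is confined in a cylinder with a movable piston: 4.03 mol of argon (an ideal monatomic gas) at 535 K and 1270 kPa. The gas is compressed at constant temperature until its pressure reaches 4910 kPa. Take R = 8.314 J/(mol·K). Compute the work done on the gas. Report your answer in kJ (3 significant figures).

W ≈ 24.2 kJ

Isothermal process: W = nRT ln(V₂/V₁) = nRT ln(P₁/P₂).
W = (4.03)(8.314)(535) × ln(1270/4910)
  = 17925 × ln(0.2587) = 17925 × -1.352
W_by_gas = -24240 J; work on gas = −W_by = 24240 J.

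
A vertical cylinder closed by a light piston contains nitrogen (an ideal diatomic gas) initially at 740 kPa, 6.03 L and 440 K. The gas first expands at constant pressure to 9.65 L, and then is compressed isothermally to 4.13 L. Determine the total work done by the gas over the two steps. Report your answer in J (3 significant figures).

W_total ≈ -3380 J

Step 1 (isobaric): W = PΔV = (740 kPa)(9.65 − 6.03 L) = 2679 J.
After step 1: P = 740 kPa, V = 9.65 L, T = 704.1 K.
Step 2 (isothermal): W = P₁V₁ ln(V₂/V₁) = (7141) ln(4.13/9.65) = -6060 J.
W_total = 2679 − 6060 = -3382 J.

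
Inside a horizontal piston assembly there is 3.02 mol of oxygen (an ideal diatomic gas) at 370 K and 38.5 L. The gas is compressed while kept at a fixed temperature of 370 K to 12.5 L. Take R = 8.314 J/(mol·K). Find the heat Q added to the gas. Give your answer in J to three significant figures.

Q ≈ -10500 J

Isothermal ⇒ ΔU = 0, so Q = W = nRT ln(V₂/V₁).
Q = (3.02)(8.314)(370) ln(12.5/38.5) = 9290 × -1.125 = -10451 J.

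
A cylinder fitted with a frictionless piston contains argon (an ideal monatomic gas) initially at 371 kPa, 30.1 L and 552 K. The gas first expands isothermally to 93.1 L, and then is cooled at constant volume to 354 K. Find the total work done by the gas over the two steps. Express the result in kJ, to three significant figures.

W_total ≈ 12.6 kJ

Step 1 (isothermal): W = P₁V₁ ln(V₂/V₁) = (11167) ln(93.1/30.1) = 12609 J.
Step 2 (isochoric): W = 0 (constant volume).
W_total = 12609 + 0 = 12609 J.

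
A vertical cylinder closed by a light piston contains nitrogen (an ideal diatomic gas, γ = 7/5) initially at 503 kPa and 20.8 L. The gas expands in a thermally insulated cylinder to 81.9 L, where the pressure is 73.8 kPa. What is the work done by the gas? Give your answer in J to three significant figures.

Adiabatic: W = (P₁V₁ − P₂V₂)/(γ − 1) with γ = 7/5.
P₁V₁ = 10462 J, P₂V₂ = 6044 J.
W = (10462 − 6044) / 0.4 = 11045 J.

W ≈ 11000 J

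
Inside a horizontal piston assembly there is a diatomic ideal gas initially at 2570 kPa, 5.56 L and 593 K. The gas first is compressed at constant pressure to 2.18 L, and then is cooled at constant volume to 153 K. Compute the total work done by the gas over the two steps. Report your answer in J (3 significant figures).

W_total ≈ -8690 J

Step 1 (isobaric): W = PΔV = (2570 kPa)(2.18 − 5.56 L) = -8687 J.
Step 2 (isochoric): W = 0 (constant volume).
W_total = -8687 + 0 = -8687 J.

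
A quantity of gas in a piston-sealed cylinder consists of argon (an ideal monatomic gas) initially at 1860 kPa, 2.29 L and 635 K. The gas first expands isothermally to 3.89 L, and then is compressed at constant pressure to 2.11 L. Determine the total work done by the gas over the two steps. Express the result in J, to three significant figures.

Step 1 (isothermal): W = P₁V₁ ln(V₂/V₁) = (4259) ln(3.89/2.29) = 2257 J.
After step 1: P = 1095 kPa, V = 3.89 L, T = 635 K.
Step 2 (isobaric): W = PΔV = (1095 kPa)(2.11 − 3.89 L) = -1949 J.
W_total = 2257 − 1949 = 307.8 J.

W_total ≈ 308 J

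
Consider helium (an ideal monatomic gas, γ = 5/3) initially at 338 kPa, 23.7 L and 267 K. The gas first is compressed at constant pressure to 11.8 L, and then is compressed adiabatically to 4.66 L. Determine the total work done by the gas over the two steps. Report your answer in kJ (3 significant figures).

W_total ≈ -9.15 kJ

Step 1 (isobaric): W = PΔV = (338 kPa)(11.8 − 23.7 L) = -4022 J.
After step 1: P = 338 kPa, V = 11.8 L, T = 132.9 K.
Step 2 (adiabatic): W = (P₁V₁ − P₂V₂)/(γ−1) = (3988 − 7410)/0.667 = -5132 J.
W_total = -4022 − 5132 = -9154 J.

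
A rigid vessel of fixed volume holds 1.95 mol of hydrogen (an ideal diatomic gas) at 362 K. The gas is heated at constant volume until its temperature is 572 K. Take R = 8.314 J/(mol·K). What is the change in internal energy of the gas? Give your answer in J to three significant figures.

Constant volume ⇒ W = 0, so Q = ΔU = nCᵥΔT with Cᵥ = 5R/2 = 20.79 J/(mol·K).
ΔU = (1.95)(20.79)(572 − 362) = 8511 J.

ΔU ≈ 8510 J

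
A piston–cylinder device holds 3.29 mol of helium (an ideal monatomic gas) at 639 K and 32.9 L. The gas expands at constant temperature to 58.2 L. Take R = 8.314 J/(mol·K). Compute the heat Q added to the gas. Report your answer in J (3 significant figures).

Isothermal ⇒ ΔU = 0, so Q = W = nRT ln(V₂/V₁).
Q = (3.29)(8.314)(639) ln(58.2/32.9) = 17479 × 0.5704 = 9970 J.

Q ≈ 9970 J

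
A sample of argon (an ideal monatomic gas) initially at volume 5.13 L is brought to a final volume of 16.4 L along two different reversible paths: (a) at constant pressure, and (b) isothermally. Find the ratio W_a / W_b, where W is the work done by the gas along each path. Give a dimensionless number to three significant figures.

W_a / W_b ≈ 1.89

Path (a) isobaric: W = P₁(V₂ − V₁) → W_a/(P₁V₁) = 2.197.
Path (b) isothermal: W = P₁V₁ ln(V₂/V₁) → W_b/(P₁V₁) = 1.162.
W_a / W_b = 2.197 / 1.162 = 1.89.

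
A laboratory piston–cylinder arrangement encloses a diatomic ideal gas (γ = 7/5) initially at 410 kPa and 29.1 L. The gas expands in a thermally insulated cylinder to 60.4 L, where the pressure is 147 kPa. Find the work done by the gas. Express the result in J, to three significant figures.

W ≈ 7630 J

Adiabatic: W = (P₁V₁ − P₂V₂)/(γ − 1) with γ = 7/5.
P₁V₁ = 11931 J, P₂V₂ = 8879 J.
W = (11931 − 8879) / 0.4 = 7631 J.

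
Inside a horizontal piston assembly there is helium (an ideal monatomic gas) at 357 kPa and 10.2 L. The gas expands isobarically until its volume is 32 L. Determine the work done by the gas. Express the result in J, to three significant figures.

W ≈ 7780 J

Isobaric: W = P ΔV.
W = (357 kPa)(32 − 10.2 L) = (357)(21.8) = 7783 J.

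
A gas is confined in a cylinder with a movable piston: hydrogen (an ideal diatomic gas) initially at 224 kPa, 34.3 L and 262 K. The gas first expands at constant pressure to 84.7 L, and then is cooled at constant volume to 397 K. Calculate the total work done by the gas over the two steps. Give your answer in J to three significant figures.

Step 1 (isobaric): W = PΔV = (224 kPa)(84.7 − 34.3 L) = 11290 J.
Step 2 (isochoric): W = 0 (constant volume).
W_total = 11290 + 0 = 11290 J.

W_total ≈ 11300 J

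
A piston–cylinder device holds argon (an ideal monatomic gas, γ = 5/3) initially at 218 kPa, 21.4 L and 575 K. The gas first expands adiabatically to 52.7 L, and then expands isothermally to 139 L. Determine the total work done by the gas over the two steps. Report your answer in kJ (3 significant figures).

Step 1 (adiabatic): W = (P₁V₁ − P₂V₂)/(γ−1) = (4665 − 2558)/0.667 = 3160 J.
After step 1: P = 48.54 kPa, V = 52.7 L, T = 315.3 K.
Step 2 (isothermal): W = P₁V₁ ln(V₂/V₁) = (2558) ln(139/52.7) = 2481 J.
W_total = 3160 + 2481 = 5642 J.

W_total ≈ 5.64 kJ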